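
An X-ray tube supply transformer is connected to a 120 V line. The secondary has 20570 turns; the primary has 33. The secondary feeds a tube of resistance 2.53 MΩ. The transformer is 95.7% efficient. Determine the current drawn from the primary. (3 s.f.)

I_p ≈ 19.3 A

V_s = 120 × 20570/33 = 74800 V.
I_s = V_s/R = 74800/(2.53×10^6) = 0.029565 A.
P_out = V_s I_s = 74800 × 0.029565 = 2211.5 W.
P_in = P_out/η = 2211.5/0.957 = 2310.8 W.
I_p = P_in/V_p = 2310.8/120 = 19.3 A.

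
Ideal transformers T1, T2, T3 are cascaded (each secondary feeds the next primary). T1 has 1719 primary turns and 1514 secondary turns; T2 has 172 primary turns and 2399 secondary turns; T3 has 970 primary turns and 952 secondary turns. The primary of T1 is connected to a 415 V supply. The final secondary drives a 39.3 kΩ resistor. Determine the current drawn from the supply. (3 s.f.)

I_supply ≈ 1.53 A

After T1: V = 415.00 × 1514/1719 = 365.51 V.
After T2: V = 365.51 × 2399/172 = 5098.0 V.
After T3: V = 5098.0 × 952/970 = 5003.4 V.
I_load = 5003.4/39300 = 0.12731 A, so P_out = 5003.4 × 0.12731 = 637.00 W.
All ideal ⇒ P_in = P_out, so I_supply = 637.00/415 = 1.53 A.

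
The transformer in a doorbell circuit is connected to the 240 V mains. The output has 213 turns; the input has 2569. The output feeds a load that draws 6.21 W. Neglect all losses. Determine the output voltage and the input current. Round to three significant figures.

V_out = V_in × N_out/N_in = 240 × 213/2569 = 19.899 V.
I_out = P/V_out = 6.21/19.899 = 0.31208 A.
I_in = I_out × N_out/N_in = 0.31208 × 213/2569 = 0.0259 A.

V_out ≈ 19.9 V, I_in ≈ 0.0259 A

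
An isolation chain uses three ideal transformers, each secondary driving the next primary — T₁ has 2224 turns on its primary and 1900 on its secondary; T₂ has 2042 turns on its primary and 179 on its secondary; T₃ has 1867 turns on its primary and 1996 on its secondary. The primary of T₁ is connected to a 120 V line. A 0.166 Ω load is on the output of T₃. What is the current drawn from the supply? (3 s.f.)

After T₁: V = 120.00 × 1900/2224 = 102.52 V.
After T₂: V = 102.52 × 179/2042 = 8.9866 V.
After T₃: V = 8.9866 × 1996/1867 = 9.6076 V.
I_load = 9.6076/0.166 = 57.877 A, so P_out = 9.6076 × 57.877 = 556.06 W.
All ideal ⇒ P_in = P_out, so I_supply = 556.06/120 = 4.63 A.

I_supply ≈ 4.63 A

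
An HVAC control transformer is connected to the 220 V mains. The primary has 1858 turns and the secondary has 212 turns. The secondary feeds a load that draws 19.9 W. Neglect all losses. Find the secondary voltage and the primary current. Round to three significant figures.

V_s ≈ 25.1 V, I_p ≈ 0.0905 A

V_s = V_p × N_s/N_p = 220 × 212/1858 = 25.102 V.
I_s = P/V_s = 19.9/25.102 = 0.79276 A.
I_p = I_s × N_s/N_p = 0.79276 × 212/1858 = 0.0905 A.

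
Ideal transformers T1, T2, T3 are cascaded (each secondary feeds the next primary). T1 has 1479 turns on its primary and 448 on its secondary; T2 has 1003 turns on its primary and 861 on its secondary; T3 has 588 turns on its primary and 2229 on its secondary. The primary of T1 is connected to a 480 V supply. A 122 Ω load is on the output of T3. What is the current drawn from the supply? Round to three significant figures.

After T1: V = 480.00 × 448/1479 = 145.40 V.
After T2: V = 145.40 × 861/1003 = 124.81 V.
After T3: V = 124.81 × 2229/588 = 473.14 V.
I_load = 473.14/122 = 3.8782 A, so P_out = 473.14 × 3.8782 = 1834.9 W.
All ideal ⇒ P_in = P_out, so I_supply = 1834.9/480 = 3.82 A.

I_supply ≈ 3.82 A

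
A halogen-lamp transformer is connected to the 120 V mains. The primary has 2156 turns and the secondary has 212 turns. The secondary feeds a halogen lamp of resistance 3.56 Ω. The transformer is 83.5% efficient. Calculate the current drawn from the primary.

I_p ≈ 0.390 A

V_s = 120 × 212/2156 = 11.800 V.
I_s = V_s/R = 11.800/3.56 = 3.3145 A.
P_out = V_s I_s = 11.800 × 3.3145 = 39.110 W.
P_in = P_out/η = 39.110/0.835 = 46.838 W.
I_p = P_in/V_p = 46.838/120 = 0.390 A.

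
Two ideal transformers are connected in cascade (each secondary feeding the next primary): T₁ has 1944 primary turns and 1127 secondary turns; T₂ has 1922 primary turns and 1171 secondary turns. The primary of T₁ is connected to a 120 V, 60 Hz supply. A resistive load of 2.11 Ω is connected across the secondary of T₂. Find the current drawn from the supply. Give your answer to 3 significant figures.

After T₁: V = 120.00 × 1127/1944 = 69.568 V.
After T₂: V = 69.568 × 1171/1922 = 42.385 V.
I_load = 42.385/2.11 = 20.088 A, so P_out = 42.385 × 20.088 = 851.42 W.
All ideal ⇒ P_in = P_out, so I_supply = 851.42/120 = 7.10 A.

I_supply ≈ 7.10 A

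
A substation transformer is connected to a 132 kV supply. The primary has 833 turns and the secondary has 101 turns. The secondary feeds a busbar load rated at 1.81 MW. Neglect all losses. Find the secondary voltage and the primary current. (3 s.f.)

V_s = V_p × N_s/N_p = 132000 × 101/833 = 16005 V.
I_s = P/V_s = 1.81×10^6/16005 = 113.09 A.
I_p = I_s × N_s/N_p = 113.09 × 101/833 = 13.7 A.

V_s ≈ 16000 V, I_p ≈ 13.7 A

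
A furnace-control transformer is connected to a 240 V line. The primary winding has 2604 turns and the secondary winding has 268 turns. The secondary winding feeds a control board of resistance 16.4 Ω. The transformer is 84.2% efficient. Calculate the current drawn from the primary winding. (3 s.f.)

I_p ≈ 0.184 A

V_s = 240 × 268/2604 = 24.700 V.
I_s = V_s/R = 24.700/16.4 = 1.5061 A.
P_out = V_s I_s = 24.700 × 1.5061 = 37.202 W.
P_in = P_out/η = 37.202/0.842 = 44.183 W.
I_p = P_in/V_p = 44.183/240 = 0.184 A.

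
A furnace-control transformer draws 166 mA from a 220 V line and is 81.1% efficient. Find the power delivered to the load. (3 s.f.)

P_out ≈ 29.6 W

P_in = V_p I_p = 220 × 0.166 = 36.520 W.
P_out = η P_in = 0.811 × 36.520 = 29.6 W.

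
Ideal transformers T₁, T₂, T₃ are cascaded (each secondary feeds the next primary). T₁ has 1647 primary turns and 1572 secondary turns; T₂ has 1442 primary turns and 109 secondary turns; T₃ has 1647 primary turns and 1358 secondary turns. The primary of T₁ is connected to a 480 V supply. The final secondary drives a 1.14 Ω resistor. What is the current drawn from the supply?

I_supply ≈ 1.49 A

After T₁: V = 480.00 × 1572/1647 = 458.14 V.
After T₂: V = 458.14 × 109/1442 = 34.631 V.
After T₃: V = 34.631 × 1358/1647 = 28.554 V.
I_load = 28.554/1.14 = 25.047 A, so P_out = 28.554 × 25.047 = 715.20 W.
All ideal ⇒ P_in = P_out, so I_supply = 715.20/480 = 1.49 A.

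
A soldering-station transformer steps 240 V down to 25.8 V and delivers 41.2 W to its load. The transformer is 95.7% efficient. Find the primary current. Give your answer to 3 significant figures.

I_p ≈ 0.179 A

P_in = P_out/η = 41.2/0.957 = 43.051 W.
I_p = P_in/V_p = 43.051/240 = 0.179 A.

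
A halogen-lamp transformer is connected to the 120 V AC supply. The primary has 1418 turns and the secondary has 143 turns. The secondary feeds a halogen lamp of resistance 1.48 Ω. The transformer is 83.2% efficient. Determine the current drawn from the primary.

I_p ≈ 0.991 A

V_s = 120 × 143/1418 = 12.102 V.
I_s = V_s/R = 12.102/1.48 = 8.1767 A.
P_out = V_s I_s = 12.102 × 8.1767 = 98.951 W.
P_in = P_out/η = 98.951/0.832 = 118.93 W.
I_p = P_in/V_p = 118.93/120 = 0.991 A.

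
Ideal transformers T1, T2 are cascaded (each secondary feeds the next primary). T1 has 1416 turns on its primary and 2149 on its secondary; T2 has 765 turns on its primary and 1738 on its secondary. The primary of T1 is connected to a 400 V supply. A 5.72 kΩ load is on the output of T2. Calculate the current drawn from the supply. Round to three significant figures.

I_supply ≈ 0.831 A

Secondary of T1: V = 400.00 × 2149/1416 = 607.06 V.
Secondary of T2: V = 607.06 × 1738/765 = 1379.2 V.
I_load = 1379.2/5720 = 0.24112 A, so P_out = 1379.2 × 0.24112 = 332.54 W.
All ideal ⇒ P_in = P_out, so I_supply = 332.54/400 = 0.831 A.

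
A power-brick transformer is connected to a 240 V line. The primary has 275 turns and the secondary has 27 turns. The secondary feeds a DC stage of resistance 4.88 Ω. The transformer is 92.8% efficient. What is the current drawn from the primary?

I_p ≈ 0.511 A

V_s = 240 × 27/275 = 23.564 V.
I_s = V_s/R = 23.564/4.88 = 4.8286 A.
P_out = V_s I_s = 23.564 × 4.8286 = 113.78 W.
P_in = P_out/η = 113.78/0.928 = 122.61 W.
I_p = P_in/V_p = 122.61/240 = 0.511 A.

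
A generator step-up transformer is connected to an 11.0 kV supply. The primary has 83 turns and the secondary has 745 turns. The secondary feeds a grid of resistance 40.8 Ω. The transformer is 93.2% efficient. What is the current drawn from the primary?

V_s = 11000 × 745/83 = 98735 V.
I_s = V_s/R = 98735/40.8 = 2420.0 A.
P_out = V_s I_s = 98735 × 2420.0 = 2.3894×10^8 W.
P_in = P_out/η = 2.3894×10^8/0.932 = 2.5637×10^8 W.
I_p = P_in/V_p = 2.5637×10^8/11000 = 23300 A.

I_p ≈ 23300 A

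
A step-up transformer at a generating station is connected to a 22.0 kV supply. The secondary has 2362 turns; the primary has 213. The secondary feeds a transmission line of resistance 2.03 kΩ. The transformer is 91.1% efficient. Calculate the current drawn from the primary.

V_s = 22000 × 2362/213 = 243960 V.
I_s = V_s/R = 243960/2030 = 120.18 A.
P_out = V_s I_s = 243960 × 120.18 = 2.9319×10^7 W.
P_in = P_out/η = 2.9319×10^7/0.911 = 3.2183×10^7 W.
I_p = P_in/V_p = 3.2183×10^7/22000 = 1460 A.

I_p ≈ 1460 A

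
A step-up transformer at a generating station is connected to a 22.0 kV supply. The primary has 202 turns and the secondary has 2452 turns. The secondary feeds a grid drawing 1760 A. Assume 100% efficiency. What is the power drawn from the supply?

P ≈ 4.70×10^8 W

I_p = I_s × N_s/N_p = 1760 × 2452/202 = 21364 A.
P = V_p I_p = 22000 × 21364 = 4.70×10^8 W.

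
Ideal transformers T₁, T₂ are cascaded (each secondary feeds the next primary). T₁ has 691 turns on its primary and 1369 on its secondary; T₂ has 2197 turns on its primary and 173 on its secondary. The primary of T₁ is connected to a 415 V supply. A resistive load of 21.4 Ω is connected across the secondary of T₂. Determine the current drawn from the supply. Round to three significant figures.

Secondary of T₁: V = 415.00 × 1369/691 = 822.19 V.
Secondary of T₂: V = 822.19 × 173/2197 = 64.743 V.
I_load = 64.743/21.4 = 3.0254 A, so P_out = 64.743 × 3.0254 = 195.87 W.
All ideal ⇒ P_in = P_out, so I_supply = 195.87/415 = 0.472 A.

I_supply ≈ 0.472 A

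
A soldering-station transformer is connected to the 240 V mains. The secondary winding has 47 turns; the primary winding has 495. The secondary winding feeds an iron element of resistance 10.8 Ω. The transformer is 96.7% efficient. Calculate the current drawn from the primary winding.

I_p ≈ 0.207 A

V_s = 240 × 47/495 = 22.788 V.
I_s = V_s/R = 22.788/10.8 = 2.1100 A.
P_out = V_s I_s = 22.788 × 2.1100 = 48.082 W.
P_in = P_out/η = 48.082/0.967 = 49.723 W.
I_p = P_in/V_p = 49.723/240 = 0.207 A.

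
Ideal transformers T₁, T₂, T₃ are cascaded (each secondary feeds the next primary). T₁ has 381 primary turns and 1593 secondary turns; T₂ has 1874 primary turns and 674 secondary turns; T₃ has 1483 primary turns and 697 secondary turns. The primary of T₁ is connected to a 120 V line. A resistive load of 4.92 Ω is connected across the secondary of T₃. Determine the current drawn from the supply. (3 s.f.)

I_supply ≈ 12.2 A

Secondary of T₁: V = 120.00 × 1593/381 = 501.73 V.
Secondary of T₂: V = 501.73 × 674/1874 = 180.45 V.
Secondary of T₃: V = 180.45 × 697/1483 = 84.811 V.
I_load = 84.811/4.92 = 17.238 A, so P_out = 84.811 × 17.238 = 1462.0 W.
All ideal ⇒ P_in = P_out, so I_supply = 1462.0/120 = 12.2 A.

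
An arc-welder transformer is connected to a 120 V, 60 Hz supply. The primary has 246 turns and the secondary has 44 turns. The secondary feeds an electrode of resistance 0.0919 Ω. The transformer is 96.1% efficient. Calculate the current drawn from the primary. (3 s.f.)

V_s = 120 × 44/246 = 21.463 V.
I_s = V_s/R = 21.463/0.0919 = 233.55 A.
P_out = V_s I_s = 21.463 × 233.55 = 5012.8 W.
P_in = P_out/η = 5012.8/0.961 = 5216.3 W.
I_p = P_in/V_p = 5216.3/120 = 43.5 A.

I_p ≈ 43.5 A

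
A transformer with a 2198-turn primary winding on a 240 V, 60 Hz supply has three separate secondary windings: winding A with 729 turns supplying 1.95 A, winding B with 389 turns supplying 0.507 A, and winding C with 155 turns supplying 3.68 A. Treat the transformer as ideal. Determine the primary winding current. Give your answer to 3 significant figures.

V_A = 240 × 729/2198 = 79.600 V; V_B = 240 × 389/2198 = 42.475 V; V_C = 240 × 155/2198 = 16.924 V.
P_out = V_A I_A + V_B I_B + V_C I_C = 79.600×1.95 + 42.475×0.507 + 16.924×3.68 = 155.22 + 21.535 + 62.282 = 239.04 W.
Ideal ⇒ P_in = P_out, so I_p = P_out/V_p = 239.04/240 = 0.996 A.

I_p ≈ 0.996 A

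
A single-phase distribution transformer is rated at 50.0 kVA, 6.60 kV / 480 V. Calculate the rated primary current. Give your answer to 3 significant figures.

I_p ≈ 7.58 A

I_p = S/V_p = 50000/6600 = 7.58 A.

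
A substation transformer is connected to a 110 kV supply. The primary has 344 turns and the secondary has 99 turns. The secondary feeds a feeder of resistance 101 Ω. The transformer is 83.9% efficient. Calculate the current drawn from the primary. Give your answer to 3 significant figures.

I_p ≈ 108 A

V_s = 110000 × 99/344 = 31657 V.
I_s = V_s/R = 31657/101 = 313.44 A.
P_out = V_s I_s = 31657 × 313.44 = 9.9224×10^6 W.
P_in = P_out/η = 9.9224×10^6/0.839 = 1.1826×10^7 W.
I_p = P_in/V_p = 1.1826×10^7/110000 = 108 A.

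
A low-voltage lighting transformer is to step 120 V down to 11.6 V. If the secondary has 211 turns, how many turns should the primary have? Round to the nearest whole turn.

N_p/N_s = V_p/V_s, so N_p = 211 × 120/11.6 = 2182.8 ≈ 2183 turns.

N_p = 2183 turns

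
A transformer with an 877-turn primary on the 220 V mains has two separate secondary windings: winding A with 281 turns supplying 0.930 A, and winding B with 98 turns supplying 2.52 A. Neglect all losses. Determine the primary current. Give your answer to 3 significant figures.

V_A = 220 × 281/877 = 70.490 V; V_B = 220 × 98/877 = 24.584 V.
P_out = V_A I_A + V_B I_B = 70.490×0.930 + 24.584×2.52 = 65.556 + 61.951 = 127.51 W.
Ideal ⇒ P_in = P_out, so I_p = P_out/V_p = 127.51/220 = 0.580 A.

I_p ≈ 0.580 A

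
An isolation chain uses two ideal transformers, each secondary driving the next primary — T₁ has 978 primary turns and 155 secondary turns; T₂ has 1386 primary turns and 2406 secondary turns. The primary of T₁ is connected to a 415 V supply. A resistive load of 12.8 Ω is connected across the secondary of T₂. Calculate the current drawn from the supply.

After T₁: V = 415.00 × 155/978 = 65.772 V.
After T₂: V = 65.772 × 2406/1386 = 114.18 V.
I_load = 114.18/12.8 = 8.9200 A, so P_out = 114.18 × 8.9200 = 1018.4 W.
All ideal ⇒ P_in = P_out, so I_supply = 1018.4/415 = 2.45 A.

I_supply ≈ 2.45 A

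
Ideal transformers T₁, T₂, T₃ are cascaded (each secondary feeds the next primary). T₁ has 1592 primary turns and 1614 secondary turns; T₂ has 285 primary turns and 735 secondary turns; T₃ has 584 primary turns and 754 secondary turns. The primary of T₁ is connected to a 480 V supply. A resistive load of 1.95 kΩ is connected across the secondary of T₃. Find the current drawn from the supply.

After T₁: V = 480.00 × 1614/1592 = 486.63 V.
After T₂: V = 486.63 × 735/285 = 1255.0 V.
After T₃: V = 1255.0 × 754/584 = 1620.3 V.
I_load = 1620.3/1950 = 0.83094 A, so P_out = 1620.3 × 0.83094 = 1346.4 W.
All ideal ⇒ P_in = P_out, so I_supply = 1346.4/480 = 2.80 A.

I_supply ≈ 2.80 A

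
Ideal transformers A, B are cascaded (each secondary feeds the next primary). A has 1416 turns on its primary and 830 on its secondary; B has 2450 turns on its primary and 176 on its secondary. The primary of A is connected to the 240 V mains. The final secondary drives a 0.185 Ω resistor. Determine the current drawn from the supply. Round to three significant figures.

Secondary of A: V = 240.00 × 830/1416 = 140.68 V.
Secondary of B: V = 140.68 × 176/2450 = 10.106 V.
I_load = 10.106/0.185 = 54.626 A, so P_out = 10.106 × 54.626 = 552.04 W.
All ideal ⇒ P_in = P_out, so I_supply = 552.04/240 = 2.30 A.

I_supply ≈ 2.30 A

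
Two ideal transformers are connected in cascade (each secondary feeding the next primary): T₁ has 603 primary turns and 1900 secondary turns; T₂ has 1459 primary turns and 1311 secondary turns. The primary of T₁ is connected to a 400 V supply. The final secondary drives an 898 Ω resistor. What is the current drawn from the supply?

Secondary of T₁: V = 400.00 × 1900/603 = 1260.4 V.
Secondary of T₂: V = 1260.4 × 1311/1459 = 1132.5 V.
I_load = 1132.5/898 = 1.2612 A, so P_out = 1132.5 × 1.2612 = 1428.3 W.
All ideal ⇒ P_in = P_out, so I_supply = 1428.3/400 = 3.57 A.

I_supply ≈ 3.57 A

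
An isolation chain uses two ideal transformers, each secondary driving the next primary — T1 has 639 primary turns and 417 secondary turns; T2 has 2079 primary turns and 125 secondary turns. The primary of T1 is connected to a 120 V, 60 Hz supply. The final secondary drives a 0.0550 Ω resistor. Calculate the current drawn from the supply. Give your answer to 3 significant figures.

I_supply ≈ 3.36 A

Secondary of T1: V = 120.00 × 417/639 = 78.310 V.
Secondary of T2: V = 78.310 × 125/2079 = 4.7084 V.
I_load = 4.7084/0.0550 = 85.607 A, so P_out = 4.7084 × 85.607 = 403.07 W.
All ideal ⇒ P_in = P_out, so I_supply = 403.07/120 = 3.36 A.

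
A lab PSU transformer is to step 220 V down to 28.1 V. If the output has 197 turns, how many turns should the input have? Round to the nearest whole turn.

N_in/N_out = V_in/V_out, so N_in = 197 × 220/28.1 = 1542.3 ≈ 1542 turns.

N_in = 1542 turns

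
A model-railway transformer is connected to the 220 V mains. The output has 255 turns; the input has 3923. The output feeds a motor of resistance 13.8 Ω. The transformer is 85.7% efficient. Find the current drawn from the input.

V_out = 220 × 255/3923 = 14.300 V.
I_out = V_out/R = 14.300/13.8 = 1.0363 A.
P_out = V_out I_out = 14.300 × 1.0363 = 14.819 W.
P_in = P_out/η = 14.819/0.857 = 17.291 W.
I_in = P_in/V_in = 17.291/220 = 0.0786 A.

I_in ≈ 0.0786 A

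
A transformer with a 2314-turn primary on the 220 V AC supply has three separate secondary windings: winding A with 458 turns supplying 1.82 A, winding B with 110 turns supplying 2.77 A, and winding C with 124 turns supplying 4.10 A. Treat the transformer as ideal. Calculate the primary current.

I_p ≈ 0.712 A

V_A = 220 × 458/2314 = 43.544 V; V_B = 220 × 110/2314 = 10.458 V; V_C = 220 × 124/2314 = 11.789 V.
P_out = V_A I_A + V_B I_B + V_C I_C = 43.544×1.82 + 10.458×2.77 + 11.789×4.10 = 79.249 + 28.969 + 48.335 = 156.55 W.
Ideal ⇒ P_in = P_out, so I_p = P_out/V_p = 156.55/220 = 0.712 A.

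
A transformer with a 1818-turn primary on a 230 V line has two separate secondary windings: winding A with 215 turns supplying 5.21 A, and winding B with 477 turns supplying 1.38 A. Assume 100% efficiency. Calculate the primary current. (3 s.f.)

I_p ≈ 0.978 A

V_A = 230 × 215/1818 = 27.200 V; V_B = 230 × 477/1818 = 60.347 V.
P_out = V_A I_A + V_B I_B = 27.200×5.21 + 60.347×1.38 = 141.71 + 83.278 = 224.99 W.
Ideal ⇒ P_in = P_out, so I_p = P_out/V_p = 224.99/230 = 0.978 A.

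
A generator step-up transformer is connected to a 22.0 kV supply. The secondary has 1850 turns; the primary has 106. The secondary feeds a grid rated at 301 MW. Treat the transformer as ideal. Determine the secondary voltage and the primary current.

V_s = V_p × N_s/N_p = 22000 × 1850/106 = 383960 V.
I_s = P/V_s = 3.01×10^8/383960 = 783.93 A.
I_p = I_s × N_s/N_p = 783.93 × 1850/106 = 13700 A.

V_s ≈ 384000 V, I_p ≈ 13700 A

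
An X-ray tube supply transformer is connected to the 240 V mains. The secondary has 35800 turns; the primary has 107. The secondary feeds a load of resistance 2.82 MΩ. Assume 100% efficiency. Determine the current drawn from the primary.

I_p ≈ 9.53 A

V_s = V_p × N_s/N_p = 240 × 35800/107 = 80299 V.
I_s = V_s/R = 80299/(2.82×10^6) = 0.028475 A.
For an ideal transformer I_p N_p = I_s N_s, so I_p = 0.028475 × 35800/107 = 9.53 A.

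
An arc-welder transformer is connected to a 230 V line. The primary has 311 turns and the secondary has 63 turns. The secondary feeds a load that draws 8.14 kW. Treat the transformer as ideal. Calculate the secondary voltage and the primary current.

V_s = V_p × N_s/N_p = 230 × 63/311 = 46.592 V.
I_s = P/V_s = 8140/46.592 = 174.71 A.
I_p = I_s × N_s/N_p = 174.71 × 63/311 = 35.4 A.

V_s ≈ 46.6 V, I_p ≈ 35.4 A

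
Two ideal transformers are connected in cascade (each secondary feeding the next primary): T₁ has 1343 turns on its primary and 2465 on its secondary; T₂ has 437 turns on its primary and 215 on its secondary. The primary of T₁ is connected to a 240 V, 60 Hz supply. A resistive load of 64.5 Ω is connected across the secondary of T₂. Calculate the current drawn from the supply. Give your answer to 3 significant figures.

I_supply ≈ 3.03 A

After T₁: V = 240.00 × 2465/1343 = 440.51 V.
After T₂: V = 440.51 × 215/437 = 216.73 V.
I_load = 216.73/64.5 = 3.3601 A, so P_out = 216.73 × 3.3601 = 728.21 W.
All ideal ⇒ P_in = P_out, so I_supply = 728.21/240 = 3.03 A.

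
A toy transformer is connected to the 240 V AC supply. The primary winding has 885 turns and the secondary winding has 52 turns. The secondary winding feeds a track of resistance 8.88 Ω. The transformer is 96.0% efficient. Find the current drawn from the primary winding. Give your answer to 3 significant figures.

V_s = 240 × 52/885 = 14.102 V.
I_s = V_s/R = 14.102/8.88 = 1.5880 A.
P_out = V_s I_s = 14.102 × 1.5880 = 22.394 W.
P_in = P_out/η = 22.394/0.960 = 23.327 W.
I_p = P_in/V_p = 23.327/240 = 0.0972 A.

I_p ≈ 0.0972 A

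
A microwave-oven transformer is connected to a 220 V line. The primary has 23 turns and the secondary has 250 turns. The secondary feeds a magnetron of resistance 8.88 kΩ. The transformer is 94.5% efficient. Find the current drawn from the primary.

V_s = 220 × 250/23 = 2391.3 V.
I_s = V_s/R = 2391.3/8880 = 0.26929 A.
P_out = V_s I_s = 2391.3 × 0.26929 = 643.96 W.
P_in = P_out/η = 643.96/0.945 = 681.44 W.
I_p = P_in/V_p = 681.44/220 = 3.10 A.

I_p ≈ 3.10 A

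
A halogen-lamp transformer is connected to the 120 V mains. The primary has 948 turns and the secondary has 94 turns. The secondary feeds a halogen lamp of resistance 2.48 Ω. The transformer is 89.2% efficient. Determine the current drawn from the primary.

V_s = 120 × 94/948 = 11.899 V.
I_s = V_s/R = 11.899/2.48 = 4.7979 A.
P_out = V_s I_s = 11.899 × 4.7979 = 57.089 W.
P_in = P_out/η = 57.089/0.892 = 64.001 W.
I_p = P_in/V_p = 64.001/120 = 0.533 A.

I_p ≈ 0.533 A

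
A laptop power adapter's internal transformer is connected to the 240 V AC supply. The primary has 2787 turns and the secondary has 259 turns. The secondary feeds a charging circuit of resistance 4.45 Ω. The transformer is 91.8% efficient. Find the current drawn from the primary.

V_s = 240 × 259/2787 = 22.304 V.
I_s = V_s/R = 22.304/4.45 = 5.0120 A.
P_out = V_s I_s = 22.304 × 5.0120 = 111.79 W.
P_in = P_out/η = 111.79/0.918 = 121.77 W.
I_p = P_in/V_p = 121.77/240 = 0.507 A.

I_p ≈ 0.507 A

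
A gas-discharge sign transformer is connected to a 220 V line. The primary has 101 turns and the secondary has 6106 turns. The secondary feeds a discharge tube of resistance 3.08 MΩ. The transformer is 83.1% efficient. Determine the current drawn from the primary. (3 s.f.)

V_s = 220 × 6106/101 = 13300 V.
I_s = V_s/R = 13300/(3.08×10^6) = 0.0043182 A.
P_out = V_s I_s = 13300 × 0.0043182 = 57.434 W.
P_in = P_out/η = 57.434/0.831 = 69.114 W.
I_p = P_in/V_p = 69.114/220 = 0.314 A.

I_p ≈ 0.314 A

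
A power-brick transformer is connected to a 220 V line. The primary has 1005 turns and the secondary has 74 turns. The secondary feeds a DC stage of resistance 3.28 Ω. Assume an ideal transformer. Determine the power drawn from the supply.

V_s = V_p × N_s/N_p = 220 × 74/1005 = 16.199 V.
I_s = V_s/R = 16.199/3.28 = 4.9387 A.
I_p = I_s × N_s/N_p = 4.9387 × 74/1005 = 0.36365 A.
P = V_p I_p = 220 × 0.36365 = 80.0 W.

P ≈ 80.0 W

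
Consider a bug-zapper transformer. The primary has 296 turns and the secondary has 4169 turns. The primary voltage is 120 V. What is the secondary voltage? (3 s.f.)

V_s/V_p = N_s/N_p, so V_s = 120 × 4169/296 = 1690 V.

V_s ≈ 1690 V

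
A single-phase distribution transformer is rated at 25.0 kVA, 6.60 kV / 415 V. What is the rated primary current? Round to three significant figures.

I_p ≈ 3.79 A

I_p = S/V_p = 25000/6600 = 3.79 A.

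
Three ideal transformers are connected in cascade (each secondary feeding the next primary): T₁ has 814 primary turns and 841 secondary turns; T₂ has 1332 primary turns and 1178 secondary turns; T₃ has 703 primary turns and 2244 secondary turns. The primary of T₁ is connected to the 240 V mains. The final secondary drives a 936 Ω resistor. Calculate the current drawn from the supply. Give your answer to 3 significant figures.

I_supply ≈ 2.18 A

After T₁: V = 240.00 × 841/814 = 247.96 V.
After T₂: V = 247.96 × 1178/1332 = 219.29 V.
After T₃: V = 219.29 × 2244/703 = 699.99 V.
I_load = 699.99/936 = 0.74785 A, so P_out = 699.99 × 0.74785 = 523.49 W.
All ideal ⇒ P_in = P_out, so I_supply = 523.49/240 = 2.18 A.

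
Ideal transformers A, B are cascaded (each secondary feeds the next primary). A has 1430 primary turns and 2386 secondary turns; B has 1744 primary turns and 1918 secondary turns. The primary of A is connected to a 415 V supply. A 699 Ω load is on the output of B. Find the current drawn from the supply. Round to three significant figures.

After A: V = 415.00 × 2386/1430 = 692.44 V.
After B: V = 692.44 × 1918/1744 = 761.53 V.
I_load = 761.53/699 = 1.0895 A, so P_out = 761.53 × 1.0895 = 829.64 W.
All ideal ⇒ P_in = P_out, so I_supply = 829.64/415 = 2.00 A.

I_supply ≈ 2.00 A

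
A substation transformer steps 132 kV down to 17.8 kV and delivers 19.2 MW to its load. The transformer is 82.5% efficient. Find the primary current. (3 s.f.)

I_p ≈ 176 A

P_in = P_out/η = 1.92×10^7/0.825 = 2.3273×10^7 W.
I_p = P_in/V_p = 2.3273×10^7/132000 = 176 A.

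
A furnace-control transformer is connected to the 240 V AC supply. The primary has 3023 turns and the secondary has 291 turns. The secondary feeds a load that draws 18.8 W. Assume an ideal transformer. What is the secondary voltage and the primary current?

V_s ≈ 23.1 V, I_p ≈ 0.0783 A

V_s = V_p × N_s/N_p = 240 × 291/3023 = 23.103 V.
I_s = P/V_s = 18.8/23.103 = 0.81375 A.
I_p = I_s × N_s/N_p = 0.81375 × 291/3023 = 0.0783 A.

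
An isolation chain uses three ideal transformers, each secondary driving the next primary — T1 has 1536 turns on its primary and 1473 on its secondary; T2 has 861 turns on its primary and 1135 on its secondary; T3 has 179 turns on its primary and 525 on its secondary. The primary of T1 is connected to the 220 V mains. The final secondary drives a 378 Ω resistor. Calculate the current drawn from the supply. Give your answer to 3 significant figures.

Secondary of T1: V = 220.00 × 1473/1536 = 210.98 V.
Secondary of T2: V = 210.98 × 1135/861 = 278.12 V.
Secondary of T3: V = 278.12 × 525/179 = 815.71 V.
I_load = 815.71/378 = 2.1580 A, so P_out = 815.71 × 2.1580 = 1760.3 W.
All ideal ⇒ P_in = P_out, so I_supply = 1760.3/220 = 8.00 A.

I_supply ≈ 8.00 A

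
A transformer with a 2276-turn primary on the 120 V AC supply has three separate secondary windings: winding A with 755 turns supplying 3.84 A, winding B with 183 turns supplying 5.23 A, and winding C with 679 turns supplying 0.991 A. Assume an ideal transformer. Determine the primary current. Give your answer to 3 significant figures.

V_A = 120 × 755/2276 = 39.807 V; V_B = 120 × 183/2276 = 9.6485 V; V_C = 120 × 679/2276 = 35.800 V.
P_out = V_A I_A + V_B I_B + V_C I_C = 39.807×3.84 + 9.6485×5.23 + 35.800×0.991 = 152.86 + 50.462 + 35.477 = 238.80 W.
Ideal ⇒ P_in = P_out, so I_p = P_out/V_p = 238.80/120 = 1.99 A.

I_p ≈ 1.99 A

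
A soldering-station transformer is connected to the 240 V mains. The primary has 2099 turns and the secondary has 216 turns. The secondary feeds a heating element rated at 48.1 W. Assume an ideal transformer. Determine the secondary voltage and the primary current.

V_s = V_p × N_s/N_p = 240 × 216/2099 = 24.697 V.
I_s = P/V_s = 48.1/24.697 = 1.9476 A.
I_p = I_s × N_s/N_p = 1.9476 × 216/2099 = 0.200 A.

V_s ≈ 24.7 V, I_p ≈ 0.200 A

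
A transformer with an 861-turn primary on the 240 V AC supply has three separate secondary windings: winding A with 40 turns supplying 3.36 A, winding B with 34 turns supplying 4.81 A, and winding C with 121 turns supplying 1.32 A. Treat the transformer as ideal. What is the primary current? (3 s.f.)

I_p ≈ 0.532 A

V_A = 240 × 40/861 = 11.150 V; V_B = 240 × 34/861 = 9.4774 V; V_C = 240 × 121/861 = 33.728 V.
P_out = V_A I_A + V_B I_B + V_C I_C = 11.150×3.36 + 9.4774×4.81 + 33.728×1.32 = 37.463 + 45.586 + 44.521 = 127.57 W.
Ideal ⇒ P_in = P_out, so I_p = P_out/V_p = 127.57/240 = 0.532 A.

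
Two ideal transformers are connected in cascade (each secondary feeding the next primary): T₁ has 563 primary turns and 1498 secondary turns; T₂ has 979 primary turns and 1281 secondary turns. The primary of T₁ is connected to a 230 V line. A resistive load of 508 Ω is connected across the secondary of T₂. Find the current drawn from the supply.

After T₁: V = 230.00 × 1498/563 = 611.97 V.
After T₂: V = 611.97 × 1281/979 = 800.75 V.
I_load = 800.75/508 = 1.5763 A, so P_out = 800.75 × 1.5763 = 1262.2 W.
All ideal ⇒ P_in = P_out, so I_supply = 1262.2/230 = 5.49 A.

I_supply ≈ 5.49 A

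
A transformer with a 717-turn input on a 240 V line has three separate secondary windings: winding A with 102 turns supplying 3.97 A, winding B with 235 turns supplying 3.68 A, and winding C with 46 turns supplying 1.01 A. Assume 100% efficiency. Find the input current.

I_in ≈ 1.84 A

V_A = 240 × 102/717 = 34.142 V; V_B = 240 × 235/717 = 78.661 V; V_C = 240 × 46/717 = 15.397 V.
P_out = V_A I_A + V_B I_B + V_C I_C = 34.142×3.97 + 78.661×3.68 + 15.397×1.01 = 135.54 + 289.47 + 15.551 = 440.57 W.
Ideal ⇒ P_in = P_out, so I_in = P_out/V_in = 440.57/240 = 1.84 A.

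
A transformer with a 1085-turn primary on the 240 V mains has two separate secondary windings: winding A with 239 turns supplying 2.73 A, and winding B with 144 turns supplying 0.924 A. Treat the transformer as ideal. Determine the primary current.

I_p ≈ 0.724 A

V_A = 240 × 239/1085 = 52.866 V; V_B = 240 × 144/1085 = 31.853 V.
P_out = V_A I_A + V_B I_B = 52.866×2.73 + 31.853×0.924 = 144.33 + 29.432 = 173.76 W.
Ideal ⇒ P_in = P_out, so I_p = P_out/V_p = 173.76/240 = 0.724 A.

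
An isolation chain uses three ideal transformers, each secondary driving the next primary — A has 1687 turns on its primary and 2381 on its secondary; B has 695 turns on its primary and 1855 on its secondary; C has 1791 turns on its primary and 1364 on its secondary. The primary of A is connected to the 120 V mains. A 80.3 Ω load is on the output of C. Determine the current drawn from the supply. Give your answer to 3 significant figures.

I_supply ≈ 12.3 A

After A: V = 120.00 × 2381/1687 = 169.37 V.
After B: V = 169.37 × 1855/695 = 452.05 V.
After C: V = 452.05 × 1364/1791 = 344.27 V.
I_load = 344.27/80.3 = 4.2873 A, so P_out = 344.27 × 4.2873 = 1476.0 W.
All ideal ⇒ P_in = P_out, so I_supply = 1476.0/120 = 12.3 A.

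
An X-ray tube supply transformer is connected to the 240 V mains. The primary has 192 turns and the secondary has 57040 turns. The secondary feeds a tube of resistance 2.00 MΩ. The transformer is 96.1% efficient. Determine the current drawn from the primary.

I_p ≈ 11.0 A

V_s = 240 × 57040/192 = 71300 V.
I_s = V_s/R = 71300/(2.00×10^6) = 0.035650 A.
P_out = V_s I_s = 71300 × 0.035650 = 2541.8 W.
P_in = P_out/η = 2541.8/0.961 = 2645.0 W.
I_p = P_in/V_p = 2645.0/240 = 11.0 A.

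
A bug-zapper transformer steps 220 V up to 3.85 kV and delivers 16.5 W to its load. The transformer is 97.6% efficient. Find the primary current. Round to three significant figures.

P_in = P_out/η = 16.5/0.976 = 16.906 W.
I_p = P_in/V_p = 16.906/220 = 0.0768 A.

I_p ≈ 0.0768 A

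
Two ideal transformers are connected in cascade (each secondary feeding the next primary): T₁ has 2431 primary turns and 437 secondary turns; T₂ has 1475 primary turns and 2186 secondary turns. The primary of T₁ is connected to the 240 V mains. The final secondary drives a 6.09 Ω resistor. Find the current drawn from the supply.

Secondary of T₁: V = 240.00 × 437/2431 = 43.143 V.
Secondary of T₂: V = 43.143 × 2186/1475 = 63.939 V.
I_load = 63.939/6.09 = 10.499 A, so P_out = 63.939 × 10.499 = 671.30 W.
All ideal ⇒ P_in = P_out, so I_supply = 671.30/240 = 2.80 A.

I_supply ≈ 2.80 A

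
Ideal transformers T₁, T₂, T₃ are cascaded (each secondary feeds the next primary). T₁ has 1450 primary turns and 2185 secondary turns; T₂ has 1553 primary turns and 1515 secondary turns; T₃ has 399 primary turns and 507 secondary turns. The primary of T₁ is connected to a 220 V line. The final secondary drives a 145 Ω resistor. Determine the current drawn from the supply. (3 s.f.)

I_supply ≈ 5.29 A

Secondary of T₁: V = 220.00 × 2185/1450 = 331.52 V.
Secondary of T₂: V = 331.52 × 1515/1553 = 323.41 V.
Secondary of T₃: V = 323.41 × 507/399 = 410.94 V.
I_load = 410.94/145 = 2.8341 A, so P_out = 410.94 × 2.8341 = 1164.7 W.
All ideal ⇒ P_in = P_out, so I_supply = 1164.7/220 = 5.29 A.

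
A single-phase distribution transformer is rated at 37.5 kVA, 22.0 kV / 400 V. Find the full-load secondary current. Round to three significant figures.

I_s = S/V_s = 37500/400 = 93.8 A.

I_s ≈ 93.8 A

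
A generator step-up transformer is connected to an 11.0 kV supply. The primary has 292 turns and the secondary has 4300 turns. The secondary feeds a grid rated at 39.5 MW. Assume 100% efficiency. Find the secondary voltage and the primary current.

V_s ≈ 162000 V, I_p ≈ 3590 A

V_s = V_p × N_s/N_p = 11000 × 4300/292 = 161990 V.
I_s = P/V_s = 3.95×10^7/161990 = 243.85 A.
I_p = I_s × N_s/N_p = 243.85 × 4300/292 = 3590 A.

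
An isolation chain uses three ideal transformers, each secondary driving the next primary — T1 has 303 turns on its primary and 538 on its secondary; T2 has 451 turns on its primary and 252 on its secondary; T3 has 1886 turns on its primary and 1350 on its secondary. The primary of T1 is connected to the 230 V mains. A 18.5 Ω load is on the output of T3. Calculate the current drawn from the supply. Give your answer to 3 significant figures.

I_supply ≈ 6.27 A

Secondary of T1: V = 230.00 × 538/303 = 408.38 V.
Secondary of T2: V = 408.38 × 252/451 = 228.19 V.
Secondary of T3: V = 228.19 × 1350/1886 = 163.34 V.
I_load = 163.34/18.5 = 8.8290 A, so P_out = 163.34 × 8.8290 = 1442.1 W.
All ideal ⇒ P_in = P_out, so I_supply = 1442.1/230 = 6.27 A.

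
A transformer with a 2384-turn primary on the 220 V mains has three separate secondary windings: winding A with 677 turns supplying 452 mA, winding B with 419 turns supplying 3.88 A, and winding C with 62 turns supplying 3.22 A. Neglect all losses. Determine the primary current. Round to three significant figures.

I_p ≈ 0.894 A

V_A = 220 × 677/2384 = 62.475 V; V_B = 220 × 419/2384 = 38.666 V; V_C = 220 × 62/2384 = 5.7215 V.
P_out = V_A I_A + V_B I_B + V_C I_C = 62.475×0.452 + 38.666×3.88 + 5.7215×3.22 = 28.239 + 150.02 + 18.423 = 196.69 W.
Ideal ⇒ P_in = P_out, so I_p = P_out/V_p = 196.69/220 = 0.894 A.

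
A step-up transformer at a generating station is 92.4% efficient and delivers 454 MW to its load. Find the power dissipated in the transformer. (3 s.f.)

P_in = P_out/η = 4.54×10^8/0.924 = 4.91342×10^8 W.
P_loss = P_in − P_out = 4.91342×10^8 − 4.54×10^8 = 3.73×10^7 W.

P_loss ≈ 3.73×10^7 W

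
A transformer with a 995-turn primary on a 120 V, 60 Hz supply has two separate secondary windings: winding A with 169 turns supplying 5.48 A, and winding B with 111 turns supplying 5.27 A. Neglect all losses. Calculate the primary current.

I_p ≈ 1.52 A

V_A = 120 × 169/995 = 20.382 V; V_B = 120 × 111/995 = 13.387 V.
P_out = V_A I_A + V_B I_B = 20.382×5.48 + 13.387×5.27 = 111.69 + 70.549 = 182.24 W.
Ideal ⇒ P_in = P_out, so I_p = P_out/V_p = 182.24/120 = 1.52 A.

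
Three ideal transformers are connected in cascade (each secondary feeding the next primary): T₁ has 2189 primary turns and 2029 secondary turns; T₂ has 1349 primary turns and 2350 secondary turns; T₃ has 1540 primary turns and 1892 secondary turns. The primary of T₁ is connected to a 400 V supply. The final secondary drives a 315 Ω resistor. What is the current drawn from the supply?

I_supply ≈ 5.00 A

Secondary of T₁: V = 400.00 × 2029/2189 = 370.76 V.
Secondary of T₂: V = 370.76 × 2350/1349 = 645.88 V.
Secondary of T₃: V = 645.88 × 1892/1540 = 793.51 V.
I_load = 793.51/315 = 2.5191 A, so P_out = 793.51 × 2.5191 = 1998.9 W.
All ideal ⇒ P_in = P_out, so I_supply = 1998.9/400 = 5.00 A.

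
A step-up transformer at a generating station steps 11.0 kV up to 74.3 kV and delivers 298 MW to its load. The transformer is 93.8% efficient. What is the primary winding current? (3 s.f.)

P_in = P_out/η = 2.98×10^8/0.938 = 3.1770×10^8 W.
I_p = P_in/V_p = 3.1770×10^8/11000 = 28900 A.

I_p ≈ 28900 A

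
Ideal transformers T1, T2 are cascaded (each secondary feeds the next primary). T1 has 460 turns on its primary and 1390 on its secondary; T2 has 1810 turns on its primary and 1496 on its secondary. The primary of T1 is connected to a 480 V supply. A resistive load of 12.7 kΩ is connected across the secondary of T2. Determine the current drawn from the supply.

I_supply ≈ 0.236 A

After T1: V = 480.00 × 1390/460 = 1450.4 V.
After T2: V = 1450.4 × 1496/1810 = 1198.8 V.
I_load = 1198.8/12700 = 0.094395 A, so P_out = 1198.8 × 0.094395 = 113.16 W.
All ideal ⇒ P_in = P_out, so I_supply = 113.16/480 = 0.236 A.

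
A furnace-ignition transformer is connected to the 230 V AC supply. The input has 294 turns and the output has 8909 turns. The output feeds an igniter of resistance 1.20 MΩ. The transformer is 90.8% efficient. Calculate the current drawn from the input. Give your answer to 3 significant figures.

V_out = 230 × 8909/294 = 6969.6 V.
I_out = V_out/R = 6969.6/(1.20×10^6) = 0.0058080 A.
P_out = V_out I_out = 6969.6 × 0.0058080 = 40.480 W.
P_in = P_out/η = 40.480/0.908 = 44.581 W.
I_in = P_in/V_in = 44.581/230 = 0.194 A.

I_in ≈ 0.194 A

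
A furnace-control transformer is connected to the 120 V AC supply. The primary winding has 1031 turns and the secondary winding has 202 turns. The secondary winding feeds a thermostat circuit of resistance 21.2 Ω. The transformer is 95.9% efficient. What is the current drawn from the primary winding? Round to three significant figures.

V_s = 120 × 202/1031 = 23.511 V.
I_s = V_s/R = 23.511/21.2 = 1.1090 A.
P_out = V_s I_s = 23.511 × 1.1090 = 26.074 W.
P_in = P_out/η = 26.074/0.959 = 27.189 W.
I_p = P_in/V_p = 27.189/120 = 0.227 A.

I_p ≈ 0.227 A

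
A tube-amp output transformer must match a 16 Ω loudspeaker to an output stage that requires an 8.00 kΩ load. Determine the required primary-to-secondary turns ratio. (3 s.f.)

N_p/N_s ≈ 22.4

Z_p/Z_s = (N_p/N_s)², so N_p/N_s = √(8000/16) = √500 = 22.4.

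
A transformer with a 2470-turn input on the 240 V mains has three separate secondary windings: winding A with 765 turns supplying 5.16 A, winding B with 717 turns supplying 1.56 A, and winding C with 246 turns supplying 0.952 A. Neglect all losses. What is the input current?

I_in ≈ 2.15 A

V_A = 240 × 765/2470 = 74.332 V; V_B = 240 × 717/2470 = 69.668 V; V_C = 240 × 246/2470 = 23.903 V.
P_out = V_A I_A + V_B I_B + V_C I_C = 74.332×5.16 + 69.668×1.56 + 23.903×0.952 = 383.55 + 108.68 + 22.755 = 514.99 W.
Ideal ⇒ P_in = P_out, so I_in = P_out/V_in = 514.99/240 = 2.15 A.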